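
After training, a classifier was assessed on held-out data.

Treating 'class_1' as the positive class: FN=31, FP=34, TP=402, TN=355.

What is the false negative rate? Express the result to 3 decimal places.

FNR = FN/(FN+TP) = 31/(31+402) = 0.072

0.072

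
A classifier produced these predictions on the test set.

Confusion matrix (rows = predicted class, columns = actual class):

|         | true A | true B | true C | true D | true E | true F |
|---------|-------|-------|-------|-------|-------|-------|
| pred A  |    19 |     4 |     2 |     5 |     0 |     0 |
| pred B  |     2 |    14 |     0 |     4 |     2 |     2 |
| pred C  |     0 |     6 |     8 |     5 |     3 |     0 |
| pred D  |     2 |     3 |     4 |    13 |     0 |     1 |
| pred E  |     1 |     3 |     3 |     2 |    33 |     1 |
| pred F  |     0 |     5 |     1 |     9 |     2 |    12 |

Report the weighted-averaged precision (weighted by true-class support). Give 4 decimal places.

Per-class precision (TP/(TP+FP)):
  A: TP=19, FP=4+2+5+0+0=11 → 19/30 = 0.63333
  B: TP=14, FP=2+0+4+2+2=10 → 14/24 = 0.58333
  C: TP=8, FP=0+6+5+3+0=14 → 8/22 = 0.36364
  D: TP=13, FP=2+3+4+0+1=10 → 13/23 = 0.56522
  E: TP=33, FP=1+3+3+2+1=10 → 33/43 = 0.76744
  F: TP=12, FP=0+5+1+9+2=17 → 12/29 = 0.41379
Weighted-precision = Σ (supportᵢ/N)·precisionᵢ with N=171: (24/171)·0.63333 + (35/171)·0.58333 + (18/171)·0.36364 + (38/171)·0.56522 + (40/171)·0.76744 + (16/171)·0.41379 = 0.5904

0.5904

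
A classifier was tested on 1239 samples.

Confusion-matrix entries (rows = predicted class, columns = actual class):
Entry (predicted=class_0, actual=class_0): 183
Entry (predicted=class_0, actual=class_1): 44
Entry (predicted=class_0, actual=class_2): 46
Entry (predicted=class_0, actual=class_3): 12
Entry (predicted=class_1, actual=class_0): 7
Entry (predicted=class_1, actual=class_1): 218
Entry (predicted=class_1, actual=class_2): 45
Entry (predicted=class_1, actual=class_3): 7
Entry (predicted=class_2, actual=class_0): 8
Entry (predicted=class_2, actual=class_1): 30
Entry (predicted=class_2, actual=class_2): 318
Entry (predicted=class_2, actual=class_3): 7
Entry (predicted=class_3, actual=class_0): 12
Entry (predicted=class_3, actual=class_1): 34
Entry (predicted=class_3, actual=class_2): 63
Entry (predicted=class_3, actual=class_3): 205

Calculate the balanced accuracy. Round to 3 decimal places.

0.775

Balanced accuracy = mean of per-class recall.
  class_0: recall = 183/210 = 0.8714
  class_1: recall = 218/326 = 0.6687
  class_2: recall = 318/472 = 0.6737
  class_3: recall = 205/231 = 0.8874
Mean = (0.8714 + 0.6687 + 0.6737 + 0.8874) / 4 = 0.775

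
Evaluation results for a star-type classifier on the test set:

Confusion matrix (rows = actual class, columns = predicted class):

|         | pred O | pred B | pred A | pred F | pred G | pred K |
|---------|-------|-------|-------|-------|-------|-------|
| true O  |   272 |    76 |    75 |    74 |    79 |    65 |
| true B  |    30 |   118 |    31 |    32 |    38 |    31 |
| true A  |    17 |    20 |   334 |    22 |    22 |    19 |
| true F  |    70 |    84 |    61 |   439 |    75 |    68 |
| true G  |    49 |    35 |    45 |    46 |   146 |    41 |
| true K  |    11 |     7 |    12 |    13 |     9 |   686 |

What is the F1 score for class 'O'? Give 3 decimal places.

One-vs-rest for 'O': TP = diagonal; FP = other classes predicted 'O'; FN = 'O' predicted as other.
F1 score = 2·TP/(2·TP+FP+FN).
O: TP=272, FP=30+17+70+49+11=177, FN=76+75+74+79+65=369 → 544/1090 = 0.4991

0.499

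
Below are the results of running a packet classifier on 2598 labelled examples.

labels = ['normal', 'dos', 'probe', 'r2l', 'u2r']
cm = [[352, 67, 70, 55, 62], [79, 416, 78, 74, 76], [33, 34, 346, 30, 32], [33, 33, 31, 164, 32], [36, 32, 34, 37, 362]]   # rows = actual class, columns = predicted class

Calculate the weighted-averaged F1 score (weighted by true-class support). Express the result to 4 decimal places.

0.6317

Per-class F1 score (2·TP/(2·TP+FP+FN)):
  normal: TP=352, FP=79+33+33+36=181, FN=67+70+55+62=254 → 704/1139 = 0.61809
  dos: TP=416, FP=67+34+33+32=166, FN=79+78+74+76=307 → 832/1305 = 0.63755
  probe: TP=346, FP=70+78+31+34=213, FN=33+34+30+32=129 → 692/1034 = 0.66925
  r2l: TP=164, FP=55+74+30+37=196, FN=33+33+31+32=129 → 328/653 = 0.50230
  u2r: TP=362, FP=62+76+32+32=202, FN=36+32+34+37=139 → 724/1065 = 0.67981
Weighted-F1 score = Σ (supportᵢ/N)·F1 scoreᵢ with N=2598: (606/2598)·0.61809 + (723/2598)·0.63755 + (475/2598)·0.66925 + (293/2598)·0.50230 + (501/2598)·0.67981 = 0.6317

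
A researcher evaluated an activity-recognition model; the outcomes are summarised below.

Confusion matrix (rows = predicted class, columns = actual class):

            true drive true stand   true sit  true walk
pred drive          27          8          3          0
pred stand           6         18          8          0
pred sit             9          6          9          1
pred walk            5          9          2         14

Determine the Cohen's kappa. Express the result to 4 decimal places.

0.3819

Observed agreement pₒ = trace/N = 68/125 = 0.54400
Expected agreement pₑ = Σ (rowᵢ·colᵢ)/N² = (47·38 + 41·32 + 22·25 + 15·30)/125² = 0.26227
κ = (pₒ − pₑ)/(1 − pₑ) = (0.54400 − 0.26227)/(1 − 0.26227) = 0.3819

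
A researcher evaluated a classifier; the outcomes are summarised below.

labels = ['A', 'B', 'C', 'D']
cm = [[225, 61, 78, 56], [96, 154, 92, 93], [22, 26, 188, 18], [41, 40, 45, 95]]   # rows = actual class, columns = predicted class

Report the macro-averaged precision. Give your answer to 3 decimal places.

0.491

Per-class precision (TP/(TP+FP)):
  A: TP=225, FP=96+22+41=159 → 225/384 = 0.5859
  B: TP=154, FP=61+26+40=127 → 154/281 = 0.5480
  C: TP=188, FP=78+92+45=215 → 188/403 = 0.4665
  D: TP=95, FP=56+93+18=167 → 95/262 = 0.3626
Macro-precision = mean = (0.5859 + 0.5480 + 0.4665 + 0.3626) / 4 = 0.491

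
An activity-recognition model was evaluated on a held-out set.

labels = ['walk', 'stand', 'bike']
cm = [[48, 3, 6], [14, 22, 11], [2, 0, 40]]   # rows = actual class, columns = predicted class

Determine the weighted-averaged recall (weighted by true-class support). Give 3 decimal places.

Per-class recall (TP/(TP+FN)):
  walk: TP=48, FN=3+6=9 → 48/57 = 0.8421
  stand: TP=22, FN=14+11=25 → 22/47 = 0.4681
  bike: TP=40, FN=2+0=2 → 40/42 = 0.9524
Weighted-recall = Σ (supportᵢ/N)·recallᵢ with N=146: (57/146)·0.8421 + (47/146)·0.4681 + (42/146)·0.9524 = 0.753

0.753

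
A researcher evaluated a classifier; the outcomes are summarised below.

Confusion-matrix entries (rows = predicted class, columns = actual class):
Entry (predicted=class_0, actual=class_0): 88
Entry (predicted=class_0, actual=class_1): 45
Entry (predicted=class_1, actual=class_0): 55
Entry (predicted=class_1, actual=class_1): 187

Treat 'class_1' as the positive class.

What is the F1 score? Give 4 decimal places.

0.7890

Precision = TP/(TP+FP) = 187/242 = 0.7727
Recall = TP/(TP+FN) = 187/232 = 0.8060
F1 = 2·TP/(2·TP+FP+FN) = 374/474 = 0.7890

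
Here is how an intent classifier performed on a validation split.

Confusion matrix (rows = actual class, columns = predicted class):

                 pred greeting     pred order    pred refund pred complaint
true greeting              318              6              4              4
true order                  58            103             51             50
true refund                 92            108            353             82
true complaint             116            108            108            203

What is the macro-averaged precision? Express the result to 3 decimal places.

0.536

Per-class precision (TP/(TP+FP)):
  greeting: TP=318, FP=58+92+116=266 → 318/584 = 0.5445
  order: TP=103, FP=6+108+108=222 → 103/325 = 0.3169
  refund: TP=353, FP=4+51+108=163 → 353/516 = 0.6841
  complaint: TP=203, FP=4+50+82=136 → 203/339 = 0.5988
Macro-precision = mean = (0.5445 + 0.3169 + 0.6841 + 0.5988) / 4 = 0.536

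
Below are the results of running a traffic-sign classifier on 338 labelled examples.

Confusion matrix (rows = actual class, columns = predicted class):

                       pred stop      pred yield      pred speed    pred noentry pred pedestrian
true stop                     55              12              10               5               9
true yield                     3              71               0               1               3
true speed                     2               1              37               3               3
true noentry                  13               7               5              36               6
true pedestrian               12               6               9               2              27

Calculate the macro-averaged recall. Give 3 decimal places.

Per-class recall (TP/(TP+FN)):
  stop: TP=55, FN=12+10+5+9=36 → 55/91 = 0.6044
  yield: TP=71, FN=3+0+1+3=7 → 71/78 = 0.9103
  speed: TP=37, FN=2+1+3+3=9 → 37/46 = 0.8043
  noentry: TP=36, FN=13+7+5+6=31 → 36/67 = 0.5373
  pedestrian: TP=27, FN=12+6+9+2=29 → 27/56 = 0.4821
Macro-recall = mean = (0.6044 + 0.9103 + 0.8043 + 0.5373 + 0.4821) / 5 = 0.668

0.668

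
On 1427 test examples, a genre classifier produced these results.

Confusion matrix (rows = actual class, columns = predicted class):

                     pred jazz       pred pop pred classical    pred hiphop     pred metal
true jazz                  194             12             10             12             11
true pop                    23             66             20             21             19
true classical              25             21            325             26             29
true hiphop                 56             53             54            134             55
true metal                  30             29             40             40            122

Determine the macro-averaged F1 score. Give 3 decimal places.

Per-class F1 score (2·TP/(2·TP+FP+FN)):
  jazz: TP=194, FP=23+25+56+30=134, FN=12+10+12+11=45 → 388/567 = 0.6843
  pop: TP=66, FP=12+21+53+29=115, FN=23+20+21+19=83 → 132/330 = 0.4000
  classical: TP=325, FP=10+20+54+40=124, FN=25+21+26+29=101 → 650/875 = 0.7429
  hiphop: TP=134, FP=12+21+26+40=99, FN=56+53+54+55=218 → 268/585 = 0.4581
  metal: TP=122, FP=11+19+29+55=114, FN=30+29+40+40=139 → 244/497 = 0.4909
Macro-F1 score = mean = (0.6843 + 0.4000 + 0.7429 + 0.4581 + 0.4909) / 5 = 0.555

0.555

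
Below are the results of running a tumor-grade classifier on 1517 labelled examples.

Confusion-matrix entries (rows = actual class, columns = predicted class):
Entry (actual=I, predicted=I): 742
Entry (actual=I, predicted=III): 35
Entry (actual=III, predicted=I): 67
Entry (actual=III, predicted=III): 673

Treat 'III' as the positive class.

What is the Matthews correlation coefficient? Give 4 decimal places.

0.8661

MCC = (TP·TN − FP·FN) / √((TP+FP)(TP+FN)(TN+FP)(TN+FN))
Numerator = 673·742 − 35·67 = 497021
Denominator = √(708·740·777·809) = √329332444560 = 573874.9381
MCC = 497021 / 573874.9381 = 0.8661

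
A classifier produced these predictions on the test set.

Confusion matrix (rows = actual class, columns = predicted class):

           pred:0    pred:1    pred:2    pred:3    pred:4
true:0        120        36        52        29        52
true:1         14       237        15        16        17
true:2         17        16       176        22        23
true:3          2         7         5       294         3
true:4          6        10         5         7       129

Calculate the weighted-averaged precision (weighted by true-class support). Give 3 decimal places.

Per-class precision (TP/(TP+FP)):
  0: TP=120, FP=14+17+2+6=39 → 120/159 = 0.7547
  1: TP=237, FP=36+16+7+10=69 → 237/306 = 0.7745
  2: TP=176, FP=52+15+5+5=77 → 176/253 = 0.6957
  3: TP=294, FP=29+16+22+7=74 → 294/368 = 0.7989
  4: TP=129, FP=52+17+23+3=95 → 129/224 = 0.5759
Weighted-precision = Σ (supportᵢ/N)·precisionᵢ with N=1310: (289/1310)·0.7547 + (299/1310)·0.7745 + (254/1310)·0.6957 + (311/1310)·0.7989 + (157/1310)·0.5759 = 0.737

0.737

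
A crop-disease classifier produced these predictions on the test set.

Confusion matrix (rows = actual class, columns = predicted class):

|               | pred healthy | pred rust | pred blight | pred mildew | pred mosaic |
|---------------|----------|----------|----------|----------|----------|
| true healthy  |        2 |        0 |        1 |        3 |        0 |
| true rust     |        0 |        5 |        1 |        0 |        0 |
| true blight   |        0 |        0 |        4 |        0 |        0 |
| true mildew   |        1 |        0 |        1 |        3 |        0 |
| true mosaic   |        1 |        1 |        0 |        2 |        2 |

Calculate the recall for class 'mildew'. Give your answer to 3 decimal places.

Treat 'mildew' as positive and all other classes as negative.
recall = TP/(TP+FN).
mildew: TP=3, FN=1+0+1+0=2 → 3/5 = 0.6000

0.600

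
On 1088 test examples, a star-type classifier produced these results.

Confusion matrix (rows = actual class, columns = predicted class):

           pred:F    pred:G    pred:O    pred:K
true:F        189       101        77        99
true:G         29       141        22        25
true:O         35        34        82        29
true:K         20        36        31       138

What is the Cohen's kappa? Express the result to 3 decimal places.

0.339

Observed agreement pₒ = trace/N = 550/1088 = 0.5055
Expected agreement pₑ = Σ (rowᵢ·colᵢ)/N² = (466·273 + 217·312 + 180·212 + 225·291)/1088² = 0.2522
κ = (pₒ − pₑ)/(1 − pₑ) = (0.5055 − 0.2522)/(1 − 0.2522) = 0.339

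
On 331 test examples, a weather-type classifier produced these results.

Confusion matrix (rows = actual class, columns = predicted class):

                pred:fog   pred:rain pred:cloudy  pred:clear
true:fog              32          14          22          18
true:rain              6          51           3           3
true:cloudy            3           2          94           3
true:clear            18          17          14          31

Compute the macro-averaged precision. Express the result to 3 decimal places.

0.605

Per-class precision (TP/(TP+FP)):
  fog: TP=32, FP=6+3+18=27 → 32/59 = 0.5424
  rain: TP=51, FP=14+2+17=33 → 51/84 = 0.6071
  cloudy: TP=94, FP=22+3+14=39 → 94/133 = 0.7068
  clear: TP=31, FP=18+3+3=24 → 31/55 = 0.5636
Macro-precision = mean = (0.5424 + 0.6071 + 0.7068 + 0.5636) / 4 = 0.605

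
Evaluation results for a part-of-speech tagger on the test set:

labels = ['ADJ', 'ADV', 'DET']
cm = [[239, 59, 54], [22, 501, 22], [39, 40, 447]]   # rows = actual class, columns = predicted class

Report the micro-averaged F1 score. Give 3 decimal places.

0.834

Micro-averaging pools counts across classes: ΣTP=1187, ΣFP=236, ΣFN=236.
Micro-F1 score = 2·TP/(2·TP+FP+FN) on pooled counts = 0.834 (equals overall accuracy in single-label multiclass).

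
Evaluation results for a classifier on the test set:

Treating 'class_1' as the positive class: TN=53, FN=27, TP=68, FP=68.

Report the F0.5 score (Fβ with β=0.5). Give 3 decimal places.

Fβ = (1+β²)·TP / ((1+β²)·TP + β²·FN + FP), with β²=1/4
= 1.25·68 / (1.25·68 + 0.25·27 + 68) = 0.532

0.532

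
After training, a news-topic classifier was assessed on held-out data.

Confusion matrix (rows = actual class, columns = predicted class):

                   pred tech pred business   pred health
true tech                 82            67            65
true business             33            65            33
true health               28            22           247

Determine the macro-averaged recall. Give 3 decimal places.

Per-class recall (TP/(TP+FN)):
  tech: TP=82, FN=67+65=132 → 82/214 = 0.3832
  business: TP=65, FN=33+33=66 → 65/131 = 0.4962
  health: TP=247, FN=28+22=50 → 247/297 = 0.8316
Macro-recall = mean = (0.3832 + 0.4962 + 0.8316) / 3 = 0.570

0.570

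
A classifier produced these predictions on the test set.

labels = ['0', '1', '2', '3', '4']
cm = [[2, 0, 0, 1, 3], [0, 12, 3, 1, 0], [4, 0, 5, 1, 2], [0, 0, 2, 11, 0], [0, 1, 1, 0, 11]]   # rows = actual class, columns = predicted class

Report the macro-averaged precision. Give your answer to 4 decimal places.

0.6368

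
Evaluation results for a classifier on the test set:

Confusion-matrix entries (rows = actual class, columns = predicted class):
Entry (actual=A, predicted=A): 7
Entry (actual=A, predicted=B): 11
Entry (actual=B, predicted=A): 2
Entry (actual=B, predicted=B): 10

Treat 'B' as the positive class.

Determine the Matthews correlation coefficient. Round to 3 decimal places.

MCC = (TP·TN − FP·FN) / √((TP+FP)(TP+FN)(TN+FP)(TN+FN))
Numerator = 10·7 − 11·2 = 48
Denominator = √(21·12·18·9) = √40824 = 202.0495
MCC = 48 / 202.0495 = 0.238

0.238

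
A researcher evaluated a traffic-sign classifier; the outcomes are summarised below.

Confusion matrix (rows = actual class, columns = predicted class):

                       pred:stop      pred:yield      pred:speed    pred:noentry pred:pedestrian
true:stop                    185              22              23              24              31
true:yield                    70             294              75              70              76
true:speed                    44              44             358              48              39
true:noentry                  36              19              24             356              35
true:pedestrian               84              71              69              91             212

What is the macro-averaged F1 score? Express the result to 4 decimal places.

0.5777

Per-class F1 score (2·TP/(2·TP+FP+FN)):
  stop: TP=185, FP=70+44+36+84=234, FN=22+23+24+31=100 → 370/704 = 0.52557
  yield: TP=294, FP=22+44+19+71=156, FN=70+75+70+76=291 → 588/1035 = 0.56812
  speed: TP=358, FP=23+75+24+69=191, FN=44+44+48+39=175 → 716/1082 = 0.66174
  noentry: TP=356, FP=24+70+48+91=233, FN=36+19+24+35=114 → 712/1059 = 0.67233
  pedestrian: TP=212, FP=31+76+39+35=181, FN=84+71+69+91=315 → 424/920 = 0.46087
Macro-F1 score = mean = (0.52557 + 0.56812 + 0.66174 + 0.67233 + 0.46087) / 5 = 0.5777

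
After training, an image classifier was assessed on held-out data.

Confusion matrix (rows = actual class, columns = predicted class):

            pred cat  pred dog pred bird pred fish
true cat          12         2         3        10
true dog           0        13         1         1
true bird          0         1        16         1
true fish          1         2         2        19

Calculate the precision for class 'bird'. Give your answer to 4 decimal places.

Take TP from the diagonal, FP from the rest of the 'bird' prediction marginal, FN from the rest of the 'bird' actual marginal.
precision = TP/(TP+FP).
bird: TP=16, FP=3+1+2=6 → 16/22 = 0.72727

0.7273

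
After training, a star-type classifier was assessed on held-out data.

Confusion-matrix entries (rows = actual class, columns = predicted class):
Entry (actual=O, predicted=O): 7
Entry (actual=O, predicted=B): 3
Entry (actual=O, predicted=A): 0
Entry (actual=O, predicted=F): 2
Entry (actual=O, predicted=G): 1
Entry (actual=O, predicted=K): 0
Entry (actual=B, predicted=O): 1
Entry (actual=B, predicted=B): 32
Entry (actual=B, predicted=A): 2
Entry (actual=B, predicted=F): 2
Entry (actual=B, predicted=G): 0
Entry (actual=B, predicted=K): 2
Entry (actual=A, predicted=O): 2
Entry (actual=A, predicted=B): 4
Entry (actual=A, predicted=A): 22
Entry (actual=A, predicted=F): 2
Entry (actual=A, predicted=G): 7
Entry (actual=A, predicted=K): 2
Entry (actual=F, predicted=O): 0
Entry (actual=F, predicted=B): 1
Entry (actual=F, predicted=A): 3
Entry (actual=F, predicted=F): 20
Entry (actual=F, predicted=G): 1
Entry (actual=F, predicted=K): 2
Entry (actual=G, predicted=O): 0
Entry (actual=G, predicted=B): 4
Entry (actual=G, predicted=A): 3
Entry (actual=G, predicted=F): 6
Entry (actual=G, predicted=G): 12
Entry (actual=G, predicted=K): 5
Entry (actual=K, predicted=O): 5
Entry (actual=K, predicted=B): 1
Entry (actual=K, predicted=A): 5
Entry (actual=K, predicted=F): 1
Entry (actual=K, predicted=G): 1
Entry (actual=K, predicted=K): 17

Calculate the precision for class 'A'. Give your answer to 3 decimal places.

0.629

precision = TP/(TP+FP).
A: TP=22, FP=0+2+3+3+5=13 → 22/35 = 0.6286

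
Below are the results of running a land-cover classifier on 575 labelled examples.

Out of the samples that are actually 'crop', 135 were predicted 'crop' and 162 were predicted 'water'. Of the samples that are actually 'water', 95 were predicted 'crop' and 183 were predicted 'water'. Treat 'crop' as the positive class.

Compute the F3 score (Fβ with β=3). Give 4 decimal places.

Fβ = (1+β²)·TP / ((1+β²)·TP + β²·FN + FP), with β²=9
= 10·135 / (10·135 + 9·162 + 95) = 0.4650

0.4650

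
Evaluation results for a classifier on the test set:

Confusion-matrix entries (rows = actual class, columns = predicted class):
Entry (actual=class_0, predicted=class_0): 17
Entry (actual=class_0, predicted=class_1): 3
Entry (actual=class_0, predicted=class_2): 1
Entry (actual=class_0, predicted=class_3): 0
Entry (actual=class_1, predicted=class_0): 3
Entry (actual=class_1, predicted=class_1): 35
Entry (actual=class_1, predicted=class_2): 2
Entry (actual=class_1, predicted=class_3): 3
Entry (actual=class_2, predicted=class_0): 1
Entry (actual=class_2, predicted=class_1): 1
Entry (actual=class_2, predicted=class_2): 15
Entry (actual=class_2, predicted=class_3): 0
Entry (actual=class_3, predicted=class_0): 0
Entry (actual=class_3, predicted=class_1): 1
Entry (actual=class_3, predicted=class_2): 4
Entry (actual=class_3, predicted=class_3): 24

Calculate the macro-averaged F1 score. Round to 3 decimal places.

0.820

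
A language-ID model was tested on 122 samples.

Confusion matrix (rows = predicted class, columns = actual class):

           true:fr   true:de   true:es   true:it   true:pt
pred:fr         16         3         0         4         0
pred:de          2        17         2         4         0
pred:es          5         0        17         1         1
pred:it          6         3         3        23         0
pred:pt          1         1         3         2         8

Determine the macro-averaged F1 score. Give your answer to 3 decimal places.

0.665

Per-class F1 score (2·TP/(2·TP+FP+FN)):
  fr: TP=16, FP=3+0+4+0=7, FN=2+5+6+1=14 → 32/53 = 0.6038
  de: TP=17, FP=2+2+4+0=8, FN=3+0+3+1=7 → 34/49 = 0.6939
  es: TP=17, FP=5+0+1+1=7, FN=0+2+3+3=8 → 34/49 = 0.6939
  it: TP=23, FP=6+3+3+0=12, FN=4+4+1+2=11 → 46/69 = 0.6667
  pt: TP=8, FP=1+1+3+2=7, FN=0+0+1+0=1 → 16/24 = 0.6667
Macro-F1 score = mean = (0.6038 + 0.6939 + 0.6939 + 0.6667 + 0.6667) / 5 = 0.665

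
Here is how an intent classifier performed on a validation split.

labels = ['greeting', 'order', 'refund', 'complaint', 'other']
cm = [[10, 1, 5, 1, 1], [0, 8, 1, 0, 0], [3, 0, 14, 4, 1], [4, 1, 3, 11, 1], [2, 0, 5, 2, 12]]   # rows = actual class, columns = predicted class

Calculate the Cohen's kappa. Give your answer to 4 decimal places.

Observed agreement pₒ = trace/N = 55/90 = 0.61111
Expected agreement pₑ = Σ (rowᵢ·colᵢ)/N² = (18·19 + 9·10 + 22·28 + 20·18 + 21·15)/90² = 0.21272
κ = (pₒ − pₑ)/(1 − pₑ) = (0.61111 − 0.21272)/(1 − 0.21272) = 0.5060

0.5060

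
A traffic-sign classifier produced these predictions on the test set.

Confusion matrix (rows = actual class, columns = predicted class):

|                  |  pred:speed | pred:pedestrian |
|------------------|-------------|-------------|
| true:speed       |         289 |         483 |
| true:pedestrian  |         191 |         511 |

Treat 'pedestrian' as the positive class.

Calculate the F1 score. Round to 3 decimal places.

0.603

Precision = TP/(TP+FP) = 511/994 = 0.5141
Recall = TP/(TP+FN) = 511/702 = 0.7279
F1 = 2·TP/(2·TP+FP+FN) = 1022/1696 = 0.603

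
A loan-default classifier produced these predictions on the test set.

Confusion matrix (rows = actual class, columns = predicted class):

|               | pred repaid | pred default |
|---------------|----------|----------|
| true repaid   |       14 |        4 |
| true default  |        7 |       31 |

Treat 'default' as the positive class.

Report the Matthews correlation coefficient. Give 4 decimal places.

0.5726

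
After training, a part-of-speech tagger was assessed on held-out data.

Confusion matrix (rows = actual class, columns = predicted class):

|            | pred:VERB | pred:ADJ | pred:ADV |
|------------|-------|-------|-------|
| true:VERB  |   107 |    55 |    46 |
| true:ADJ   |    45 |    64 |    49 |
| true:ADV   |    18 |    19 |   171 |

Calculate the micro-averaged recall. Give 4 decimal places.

0.5958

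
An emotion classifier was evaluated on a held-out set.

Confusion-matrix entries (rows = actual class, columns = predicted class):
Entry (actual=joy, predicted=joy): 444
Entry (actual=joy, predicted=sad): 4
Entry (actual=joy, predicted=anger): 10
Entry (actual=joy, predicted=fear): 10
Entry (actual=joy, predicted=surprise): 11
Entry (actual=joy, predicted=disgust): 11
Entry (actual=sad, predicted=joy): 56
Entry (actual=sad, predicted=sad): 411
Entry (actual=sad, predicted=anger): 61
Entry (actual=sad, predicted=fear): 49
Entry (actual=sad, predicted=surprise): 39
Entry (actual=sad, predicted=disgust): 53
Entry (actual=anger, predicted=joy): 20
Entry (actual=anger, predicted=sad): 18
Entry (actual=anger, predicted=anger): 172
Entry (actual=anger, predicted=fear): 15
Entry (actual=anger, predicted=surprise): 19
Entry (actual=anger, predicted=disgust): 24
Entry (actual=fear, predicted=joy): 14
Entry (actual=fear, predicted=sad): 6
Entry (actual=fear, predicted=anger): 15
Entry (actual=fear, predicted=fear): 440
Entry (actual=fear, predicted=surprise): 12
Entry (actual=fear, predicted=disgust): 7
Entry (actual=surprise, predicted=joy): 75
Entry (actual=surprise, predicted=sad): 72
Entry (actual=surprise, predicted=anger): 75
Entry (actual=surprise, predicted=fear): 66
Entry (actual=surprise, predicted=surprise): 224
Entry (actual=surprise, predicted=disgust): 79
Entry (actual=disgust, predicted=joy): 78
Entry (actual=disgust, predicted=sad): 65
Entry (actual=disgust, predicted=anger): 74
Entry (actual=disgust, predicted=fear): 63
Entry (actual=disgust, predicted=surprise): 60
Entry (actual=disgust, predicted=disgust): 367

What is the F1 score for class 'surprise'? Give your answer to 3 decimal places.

0.469

Take TP from the diagonal, FP from the rest of the 'surprise' prediction marginal, FN from the rest of the 'surprise' actual marginal.
F1 score = 2·TP/(2·TP+FP+FN).
surprise: TP=224, FP=11+39+19+12+60=141, FN=75+72+75+66+79=367 → 448/956 = 0.4686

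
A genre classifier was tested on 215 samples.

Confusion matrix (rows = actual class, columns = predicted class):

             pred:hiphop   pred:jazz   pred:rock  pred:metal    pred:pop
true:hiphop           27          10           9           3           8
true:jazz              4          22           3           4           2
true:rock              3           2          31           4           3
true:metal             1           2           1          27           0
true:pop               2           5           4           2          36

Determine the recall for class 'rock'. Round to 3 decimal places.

0.721

Treat 'rock' as positive and all other classes as negative.
recall = TP/(TP+FN).
rock: TP=31, FN=3+2+4+3=12 → 31/43 = 0.7209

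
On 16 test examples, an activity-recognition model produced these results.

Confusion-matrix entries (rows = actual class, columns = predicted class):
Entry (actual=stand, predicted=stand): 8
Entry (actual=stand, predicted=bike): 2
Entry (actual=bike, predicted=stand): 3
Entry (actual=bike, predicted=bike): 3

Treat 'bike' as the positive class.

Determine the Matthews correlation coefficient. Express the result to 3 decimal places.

MCC = (TP·TN − FP·FN) / √((TP+FP)(TP+FN)(TN+FP)(TN+FN))
Numerator = 3·8 − 2·3 = 18
Denominator = √(5·6·10·11) = √3300 = 57.4456
MCC = 18 / 57.4456 = 0.313

0.313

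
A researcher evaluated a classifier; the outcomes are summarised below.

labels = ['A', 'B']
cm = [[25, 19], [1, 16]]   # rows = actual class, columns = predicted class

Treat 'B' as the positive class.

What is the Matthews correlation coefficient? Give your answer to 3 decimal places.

MCC = (TP·TN − FP·FN) / √((TP+FP)(TP+FN)(TN+FP)(TN+FN))
Numerator = 16·25 − 19·1 = 381
Denominator = √(35·17·44·26) = √680680 = 825.0333
MCC = 381 / 825.0333 = 0.462

0.462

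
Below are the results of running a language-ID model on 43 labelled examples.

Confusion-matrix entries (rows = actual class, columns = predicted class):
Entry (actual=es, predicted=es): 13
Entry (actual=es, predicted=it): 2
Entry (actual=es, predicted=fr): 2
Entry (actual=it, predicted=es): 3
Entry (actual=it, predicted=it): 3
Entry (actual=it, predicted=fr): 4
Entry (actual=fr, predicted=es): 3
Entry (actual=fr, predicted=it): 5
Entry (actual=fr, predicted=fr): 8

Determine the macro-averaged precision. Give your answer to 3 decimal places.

Per-class precision (TP/(TP+FP)):
  es: TP=13, FP=3+3=6 → 13/19 = 0.6842
  it: TP=3, FP=2+5=7 → 3/10 = 0.3000
  fr: TP=8, FP=2+4=6 → 8/14 = 0.5714
Macro-precision = mean = (0.6842 + 0.3000 + 0.5714) / 3 = 0.519

0.519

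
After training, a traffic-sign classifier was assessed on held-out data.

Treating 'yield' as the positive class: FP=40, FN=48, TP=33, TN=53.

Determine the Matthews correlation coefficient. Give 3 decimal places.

-0.023

MCC = (TP·TN − FP·FN) / √((TP+FP)(TP+FN)(TN+FP)(TN+FN))
Numerator = 33·53 − 40·48 = -171
Denominator = √(73·81·93·101) = √55540809 = 7452.5706
MCC = -171 / 7452.5706 = -0.023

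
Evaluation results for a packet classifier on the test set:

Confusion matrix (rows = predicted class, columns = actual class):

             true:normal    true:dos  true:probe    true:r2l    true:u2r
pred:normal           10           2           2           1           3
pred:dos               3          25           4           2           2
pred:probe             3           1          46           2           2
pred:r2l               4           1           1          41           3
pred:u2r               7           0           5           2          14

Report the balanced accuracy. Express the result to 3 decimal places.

0.693

Balanced accuracy = mean of per-class recall.
  normal: recall = 10/27 = 0.3704
  dos: recall = 25/29 = 0.8621
  probe: recall = 46/58 = 0.7931
  r2l: recall = 41/48 = 0.8542
  u2r: recall = 14/24 = 0.5833
Mean = (0.3704 + 0.8621 + 0.7931 + 0.8542 + 0.5833) / 5 = 0.693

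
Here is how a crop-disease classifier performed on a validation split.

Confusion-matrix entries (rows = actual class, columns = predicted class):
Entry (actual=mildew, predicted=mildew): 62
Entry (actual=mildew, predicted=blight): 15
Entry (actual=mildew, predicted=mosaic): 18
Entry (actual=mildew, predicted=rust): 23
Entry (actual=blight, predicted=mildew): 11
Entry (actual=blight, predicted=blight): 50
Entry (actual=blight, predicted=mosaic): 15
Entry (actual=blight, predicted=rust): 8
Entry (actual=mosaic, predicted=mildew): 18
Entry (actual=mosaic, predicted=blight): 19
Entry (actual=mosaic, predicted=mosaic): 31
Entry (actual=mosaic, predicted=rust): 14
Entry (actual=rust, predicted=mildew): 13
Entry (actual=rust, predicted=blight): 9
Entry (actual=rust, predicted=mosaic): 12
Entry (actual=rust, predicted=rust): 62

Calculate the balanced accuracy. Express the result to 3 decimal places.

0.536

Balanced accuracy = mean of per-class recall.
  mildew: recall = 62/118 = 0.5254
  blight: recall = 50/84 = 0.5952
  mosaic: recall = 31/82 = 0.3780
  rust: recall = 62/96 = 0.6458
Mean = (0.5254 + 0.5952 + 0.3780 + 0.6458) / 4 = 0.536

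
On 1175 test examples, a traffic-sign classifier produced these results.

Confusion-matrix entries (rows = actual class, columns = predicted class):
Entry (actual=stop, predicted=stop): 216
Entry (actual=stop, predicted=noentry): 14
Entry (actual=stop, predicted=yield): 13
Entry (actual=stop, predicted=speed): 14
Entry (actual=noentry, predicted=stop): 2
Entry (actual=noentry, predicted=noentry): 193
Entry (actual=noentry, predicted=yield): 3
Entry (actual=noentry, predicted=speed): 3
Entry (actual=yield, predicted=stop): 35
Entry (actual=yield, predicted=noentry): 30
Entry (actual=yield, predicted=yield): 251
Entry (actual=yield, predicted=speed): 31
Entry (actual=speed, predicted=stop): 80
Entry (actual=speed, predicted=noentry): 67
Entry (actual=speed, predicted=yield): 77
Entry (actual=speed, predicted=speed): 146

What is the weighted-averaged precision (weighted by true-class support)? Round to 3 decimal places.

Per-class precision (TP/(TP+FP)):
  stop: TP=216, FP=2+35+80=117 → 216/333 = 0.6486
  noentry: TP=193, FP=14+30+67=111 → 193/304 = 0.6349
  yield: TP=251, FP=13+3+77=93 → 251/344 = 0.7297
  speed: TP=146, FP=14+3+31=48 → 146/194 = 0.7526
Weighted-precision = Σ (supportᵢ/N)·precisionᵢ with N=1175: (257/1175)·0.6486 + (201/1175)·0.6349 + (347/1175)·0.7297 + (370/1175)·0.7526 = 0.703

0.703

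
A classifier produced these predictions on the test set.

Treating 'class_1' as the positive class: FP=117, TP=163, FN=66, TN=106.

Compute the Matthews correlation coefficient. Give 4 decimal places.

MCC = (TP·TN − FP·FN) / √((TP+FP)(TP+FN)(TN+FP)(TN+FN))
Numerator = 163·106 − 117·66 = 9556
Denominator = √(280·229·223·172) = √2459386720 = 49592.2042
MCC = 9556 / 49592.2042 = 0.1927

0.1927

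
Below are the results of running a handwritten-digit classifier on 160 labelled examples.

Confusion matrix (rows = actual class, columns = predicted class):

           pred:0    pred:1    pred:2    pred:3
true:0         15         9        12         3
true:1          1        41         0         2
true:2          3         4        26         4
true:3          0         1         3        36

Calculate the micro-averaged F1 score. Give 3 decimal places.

0.738

Micro-averaging pools counts across classes: ΣTP=118, ΣFP=42, ΣFN=42.
Micro-F1 score = 2·TP/(2·TP+FP+FN) on pooled counts = 0.738 (equals overall accuracy in single-label multiclass).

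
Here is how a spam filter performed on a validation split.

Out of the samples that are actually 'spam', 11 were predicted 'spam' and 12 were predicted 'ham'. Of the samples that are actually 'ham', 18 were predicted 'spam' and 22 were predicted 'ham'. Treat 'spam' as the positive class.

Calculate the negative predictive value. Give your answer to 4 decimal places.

NPV = TN/(TN+FN) = 22/(22+12) = 0.6471

0.6471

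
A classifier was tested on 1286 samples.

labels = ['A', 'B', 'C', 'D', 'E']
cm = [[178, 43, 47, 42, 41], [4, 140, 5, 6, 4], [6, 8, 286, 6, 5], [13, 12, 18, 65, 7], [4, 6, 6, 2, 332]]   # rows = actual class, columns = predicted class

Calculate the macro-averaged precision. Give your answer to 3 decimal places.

0.744

Per-class precision (TP/(TP+FP)):
  A: TP=178, FP=4+6+13+4=27 → 178/205 = 0.8683
  B: TP=140, FP=43+8+12+6=69 → 140/209 = 0.6699
  C: TP=286, FP=47+5+18+6=76 → 286/362 = 0.7901
  D: TP=65, FP=42+6+6+2=56 → 65/121 = 0.5372
  E: TP=332, FP=41+4+5+7=57 → 332/389 = 0.8535
Macro-precision = mean = (0.8683 + 0.6699 + 0.7901 + 0.5372 + 0.8535) / 5 = 0.744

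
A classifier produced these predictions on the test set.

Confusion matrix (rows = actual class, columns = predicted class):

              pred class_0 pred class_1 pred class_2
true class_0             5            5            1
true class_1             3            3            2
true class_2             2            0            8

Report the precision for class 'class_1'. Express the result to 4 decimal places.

0.3750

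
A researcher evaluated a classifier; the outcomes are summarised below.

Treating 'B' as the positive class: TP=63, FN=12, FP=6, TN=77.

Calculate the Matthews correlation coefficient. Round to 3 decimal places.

MCC = (TP·TN − FP·FN) / √((TP+FP)(TP+FN)(TN+FP)(TN+FN))
Numerator = 63·77 − 6·12 = 4779
Denominator = √(69·75·83·89) = √38227725 = 6182.8573
MCC = 4779 / 6182.8573 = 0.773

0.773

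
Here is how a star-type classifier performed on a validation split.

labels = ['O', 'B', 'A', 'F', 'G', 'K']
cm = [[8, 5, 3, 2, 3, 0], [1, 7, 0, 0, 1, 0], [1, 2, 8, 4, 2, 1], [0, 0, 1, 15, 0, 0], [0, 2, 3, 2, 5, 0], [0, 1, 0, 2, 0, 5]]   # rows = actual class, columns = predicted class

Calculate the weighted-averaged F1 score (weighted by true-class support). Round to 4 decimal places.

0.5601

Per-class F1 score (2·TP/(2·TP+FP+FN)):
  O: TP=8, FP=1+1+0+0+0=2, FN=5+3+2+3+0=13 → 16/31 = 0.51613
  B: TP=7, FP=5+2+0+2+1=10, FN=1+0+0+1+0=2 → 14/26 = 0.53846
  A: TP=8, FP=3+0+1+3+0=7, FN=1+2+4+2+1=10 → 16/33 = 0.48485
  F: TP=15, FP=2+0+4+2+2=10, FN=0+0+1+0+0=1 → 30/41 = 0.73171
  G: TP=5, FP=3+1+2+0+0=6, FN=0+2+3+2+0=7 → 10/23 = 0.43478
  K: TP=5, FP=0+0+1+0+0=1, FN=0+1+0+2+0=3 → 10/14 = 0.71429
Weighted-F1 score = Σ (supportᵢ/N)·F1 scoreᵢ with N=84: (21/84)·0.51613 + (9/84)·0.53846 + (18/84)·0.48485 + (16/84)·0.73171 + (12/84)·0.43478 + (8/84)·0.71429 = 0.5601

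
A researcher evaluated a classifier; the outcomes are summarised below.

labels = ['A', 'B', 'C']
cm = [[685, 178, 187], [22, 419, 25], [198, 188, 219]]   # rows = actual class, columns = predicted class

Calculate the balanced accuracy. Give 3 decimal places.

0.638

Balanced accuracy = mean of per-class recall.
  A: recall = 685/1050 = 0.6524
  B: recall = 419/466 = 0.8991
  C: recall = 219/605 = 0.3620
Mean = (0.6524 + 0.8991 + 0.3620) / 3 = 0.638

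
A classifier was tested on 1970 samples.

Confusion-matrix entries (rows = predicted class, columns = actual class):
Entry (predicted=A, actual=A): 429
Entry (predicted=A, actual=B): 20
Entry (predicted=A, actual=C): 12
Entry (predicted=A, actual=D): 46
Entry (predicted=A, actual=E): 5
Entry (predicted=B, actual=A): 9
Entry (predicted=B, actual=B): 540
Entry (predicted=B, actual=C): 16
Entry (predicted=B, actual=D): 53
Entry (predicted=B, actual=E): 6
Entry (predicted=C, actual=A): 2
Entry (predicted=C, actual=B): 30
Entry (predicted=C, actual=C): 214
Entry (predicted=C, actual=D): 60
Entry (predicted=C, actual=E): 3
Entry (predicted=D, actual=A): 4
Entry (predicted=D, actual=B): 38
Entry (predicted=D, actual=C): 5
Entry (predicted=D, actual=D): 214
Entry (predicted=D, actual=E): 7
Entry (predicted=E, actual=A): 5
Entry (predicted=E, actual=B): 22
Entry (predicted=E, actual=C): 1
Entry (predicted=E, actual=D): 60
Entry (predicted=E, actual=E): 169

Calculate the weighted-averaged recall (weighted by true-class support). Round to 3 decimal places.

0.795

Per-class recall (TP/(TP+FN)):
  A: TP=429, FN=9+2+4+5=20 → 429/449 = 0.9555
  B: TP=540, FN=20+30+38+22=110 → 540/650 = 0.8308
  C: TP=214, FN=12+16+5+1=34 → 214/248 = 0.8629
  D: TP=214, FN=46+53+60+60=219 → 214/433 = 0.4942
  E: TP=169, FN=5+6+3+7=21 → 169/190 = 0.8895
Weighted-recall = Σ (supportᵢ/N)·recallᵢ with N=1970: (449/1970)·0.9555 + (650/1970)·0.8308 + (248/1970)·0.8629 + (433/1970)·0.4942 + (190/1970)·0.8895 = 0.795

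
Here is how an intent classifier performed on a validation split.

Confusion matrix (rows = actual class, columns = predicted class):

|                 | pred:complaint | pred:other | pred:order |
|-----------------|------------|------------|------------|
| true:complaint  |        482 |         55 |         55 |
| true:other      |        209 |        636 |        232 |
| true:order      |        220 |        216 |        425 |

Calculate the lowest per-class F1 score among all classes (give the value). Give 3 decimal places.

0.540

Per-class F1 score (2·TP/(2·TP+FP+FN)):
  complaint: TP=482, FP=209+220=429, FN=55+55=110 → 964/1503 = 0.6414
  other: TP=636, FP=55+216=271, FN=209+232=441 → 1272/1984 = 0.6411
  order: TP=425, FP=55+232=287, FN=220+216=436 → 850/1573 = 0.5404
Lowest is class 'order' with F1 score = 0.540.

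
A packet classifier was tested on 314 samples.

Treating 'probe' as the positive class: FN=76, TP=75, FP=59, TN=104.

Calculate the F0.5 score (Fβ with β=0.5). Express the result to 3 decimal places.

Fβ = (1+β²)·TP / ((1+β²)·TP + β²·FN + FP), with β²=1/4
= 1.25·75 / (1.25·75 + 0.25·76 + 59) = 0.546

0.546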